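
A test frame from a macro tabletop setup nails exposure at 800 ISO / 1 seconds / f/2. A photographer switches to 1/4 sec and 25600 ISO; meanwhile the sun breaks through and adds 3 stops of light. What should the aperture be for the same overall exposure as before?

f/16

Scene light: 3 stops brighter.
Shutter speed: 1 → 1/2 → 1/4 — 2 stops faster (darker).
ISO: 800 → 1600 → 3200 → 6400 → 12800 → 25600 — 5 stops higher (brighter).
Net so far: 6 stops brighter. Aperture: f/2 → f/2.8 → f/4 → f/5.6 → f/8 → f/11 → f/16.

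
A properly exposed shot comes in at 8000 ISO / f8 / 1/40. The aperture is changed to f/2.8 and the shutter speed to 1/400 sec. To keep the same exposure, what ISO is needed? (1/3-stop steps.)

ISO 10000

Aperture: f/8 → f/7.1 → f/6.3 → f/5.6 → f/5 → f/4.5 → f/4 → f/3.5 → f/3.2 → f/2.8 — 3 stops opened up (brighter).
Shutter speed: 1/40 → 1/50 → 1/60 → 1/80 → 1/100 → 1/125 → 1/160 → 1/200 → 1/250 → 1/320 → 1/400 — 3 1/3 stops shorter (darker).
Net change so far: 1/3 stop darker. Offset with the ISO: 8000 → 10000.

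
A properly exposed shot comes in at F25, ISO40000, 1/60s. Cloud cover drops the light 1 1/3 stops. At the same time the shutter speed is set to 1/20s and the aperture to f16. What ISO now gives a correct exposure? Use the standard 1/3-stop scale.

Scene light: 1 1/3 stops darker.
Shutter speed: 1/60 → 1/50 → 1/40 → 1/30 → 1/25 → 1/20 — 1 2/3 stops slower (brighter).
Aperture: f/25 → f/22 → f/20 → f/18 → f/16 — 1 1/3 stops larger aperture (brighter).
Net so far: 1 2/3 stops brighter. ISO: 40000 → 32000 → 25600 → 20000 → 16000 → 12800.

ISO 12800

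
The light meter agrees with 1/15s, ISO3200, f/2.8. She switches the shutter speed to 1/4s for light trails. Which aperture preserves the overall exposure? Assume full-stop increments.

f/5.6

Shutter speed: 1/15 → 1/8 → 1/4 — 2 stops longer (brighter).
Need 2 stops darker from the aperture: f/2.8 → f/4 → f/5.6.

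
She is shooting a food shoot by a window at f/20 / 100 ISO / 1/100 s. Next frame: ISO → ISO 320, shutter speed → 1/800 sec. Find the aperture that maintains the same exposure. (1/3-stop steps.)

f/13

ISO: 100 → 125 → 160 → 200 → 250 → 320 — 1 2/3 stops higher (brighter).
Shutter speed: 1/100 → 1/125 → 1/160 → 1/200 → 1/250 → 1/320 → 1/400 → 1/500 → 1/640 → 1/800 — 3 stops shorter (darker).
Net change so far: 1 1/3 stops darker. Offset with the aperture: f/20 → f/18 → f/16 → f/14 → f/13.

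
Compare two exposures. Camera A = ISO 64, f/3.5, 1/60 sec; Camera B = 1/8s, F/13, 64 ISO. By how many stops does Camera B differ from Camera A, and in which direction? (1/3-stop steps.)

Aperture: f/3.5 → f/4 → f/4.5 → f/5 → f/5.6 → f/6.3 → f/7.1 → f/8 → f/9 → f/10 → f/11 → f/13 — 3 2/3 stops stopped down (darker).
Shutter speed: 1/60 → 1/50 → 1/40 → 1/30 → 1/25 → 1/20 → 1/15 → 1/13 → 1/10 → 1/8 — 3 stops longer (brighter).
ISO: unchanged.
Net: −3 2/3 +3 = −2/3 stops.

2/3 stop darker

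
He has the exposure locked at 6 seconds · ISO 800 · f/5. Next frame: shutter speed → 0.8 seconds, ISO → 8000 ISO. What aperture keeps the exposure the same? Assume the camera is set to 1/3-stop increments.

Shutter speed: 6 → 5 → 4 → 3.2 → 2.5 → 2 → 1.6 → 1.3 → 1 → 0.8 — 3 stops shorter (darker).
ISO: 800 → 1000 → 1250 → 1600 → 2000 → 2500 → 3200 → 4000 → 5000 → 6400 → 8000 — 3 1/3 stops higher (brighter).
Net change so far: 1/3 stop brighter. Offset with the aperture: f/5 → f/5.6.

f/5.6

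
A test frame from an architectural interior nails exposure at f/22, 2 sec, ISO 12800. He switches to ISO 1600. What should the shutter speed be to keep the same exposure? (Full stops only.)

ISO: 12800 → 6400 → 3200 → 1600 — 3 stops dropped (darker).
Need 3 stops brighter from the shutter speed: 2 → 4 → 8 → 15.

15 s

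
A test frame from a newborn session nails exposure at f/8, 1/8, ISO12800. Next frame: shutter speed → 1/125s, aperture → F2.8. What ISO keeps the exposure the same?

ISO 25600

Shutter speed: 1/8 → 1/15 → 1/30 → 1/60 → 1/125 — 4 stops shorter (darker).
Aperture: f/8 → f/5.6 → f/4 → f/2.8 — 3 stops wider (brighter).
Net change so far: 1 stop darker. Offset with the ISO: 12800 → 25600.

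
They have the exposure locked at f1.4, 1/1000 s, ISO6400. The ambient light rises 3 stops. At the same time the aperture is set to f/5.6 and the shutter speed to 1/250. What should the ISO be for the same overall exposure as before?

Scene light: 3 stops brighter.
Aperture: f/1.4 → f/2 → f/2.8 → f/4 → f/5.6 — 4 stops smaller aperture (darker).
Shutter speed: 1/1000 → 1/500 → 1/250 — 2 stops slower (brighter).
Net so far: 1 stop brighter. ISO: 6400 → 3200.

ISO 3200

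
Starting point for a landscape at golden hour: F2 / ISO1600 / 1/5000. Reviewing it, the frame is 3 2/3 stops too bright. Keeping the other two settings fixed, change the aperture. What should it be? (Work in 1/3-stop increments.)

Overexposed by 3 2/3 stops → need 3 2/3 stops darker.
Aperture: f/2 → f/2.2 → f/2.5 → f/2.8 → f/3.2 → f/3.5 → f/4 → f/4.5 → f/5 → f/5.6 → f/6.3 → f/7.1.

f/7.1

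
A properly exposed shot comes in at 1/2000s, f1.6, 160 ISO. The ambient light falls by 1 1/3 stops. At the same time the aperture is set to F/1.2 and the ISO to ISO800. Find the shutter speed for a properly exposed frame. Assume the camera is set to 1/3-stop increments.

1/6400s

Scene light: 1 1/3 stops darker.
Aperture: f/1.6 → f/1.4 → f/1.2 — 2/3 stop wider (brighter).
ISO: 160 → 200 → 250 → 320 → 400 → 500 → 640 → 800 — 2 1/3 stops higher (brighter).
Net so far: 1 2/3 stops brighter. Shutter speed: 1/2000 → 1/2500 → 1/3200 → 1/4000 → 1/5000 → 1/6400.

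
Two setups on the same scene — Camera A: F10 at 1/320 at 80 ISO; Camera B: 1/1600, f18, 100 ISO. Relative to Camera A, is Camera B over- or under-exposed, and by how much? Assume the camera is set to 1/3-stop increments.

Aperture: f/10 → f/11 → f/13 → f/14 → f/16 → f/18 — 1 2/3 stops narrower (darker).
Shutter speed: 1/320 → 1/400 → 1/500 → 1/640 → 1/800 → 1/1000 → 1/1250 → 1/1600 — 2 1/3 stops shorter (darker).
ISO: 80 → 100 — 1/3 stop higher (brighter).
Net: −1 2/3 −2 1/3 +1/3 = −3 2/3 stops.

3 2/3 stops darker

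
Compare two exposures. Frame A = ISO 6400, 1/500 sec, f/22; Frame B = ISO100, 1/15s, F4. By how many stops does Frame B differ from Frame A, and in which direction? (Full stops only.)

Aperture: f/22 → f/16 → f/11 → f/8 → f/5.6 → f/4 — 5 stops wider (brighter).
Shutter speed: 1/500 → 1/250 → 1/125 → 1/60 → 1/30 → 1/15 — 5 stops slower (brighter).
ISO: 6400 → 3200 → 1600 → 800 → 400 → 200 → 100 — 6 stops lower (darker).
Net: +5 +5 −6 = +4 stops.

4 stops brighter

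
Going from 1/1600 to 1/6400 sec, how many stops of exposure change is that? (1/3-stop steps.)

2 stops

1/1600 → 1/2000 → 1/2500 → 1/3200 → 1/4000 → 1/5000 → 1/6400 — count the steps: 6 third-stops = 2 stops.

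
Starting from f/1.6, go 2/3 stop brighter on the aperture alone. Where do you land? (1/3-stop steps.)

Aperture: f/1.6 → f/1.4 → f/1.2 — 2/3 stop opened up (brighter).

f/1.2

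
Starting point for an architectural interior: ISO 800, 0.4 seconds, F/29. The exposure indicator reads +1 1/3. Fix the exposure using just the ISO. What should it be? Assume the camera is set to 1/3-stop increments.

ISO 320

Overexposed by 1 1/3 stops → need 1 1/3 stops darker.
ISO: 800 → 640 → 500 → 400 → 320.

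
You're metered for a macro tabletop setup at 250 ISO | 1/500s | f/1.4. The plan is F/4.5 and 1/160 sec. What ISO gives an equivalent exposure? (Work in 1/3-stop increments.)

ISO 800

Aperture: f/1.4 → f/1.6 → f/1.8 → f/2 → f/2.2 → f/2.5 → f/2.8 → f/3.2 → f/3.5 → f/4 → f/4.5 — 3 1/3 stops narrower (darker).
Shutter speed: 1/500 → 1/400 → 1/320 → 1/250 → 1/200 → 1/160 — 1 2/3 stops slower (brighter).
Net change so far: 1 2/3 stops darker. Offset with the ISO: 250 → 320 → 400 → 500 → 640 → 800.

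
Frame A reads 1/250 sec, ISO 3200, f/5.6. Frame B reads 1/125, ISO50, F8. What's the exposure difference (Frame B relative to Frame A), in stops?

Aperture: f/5.6 → f/8 — 1 stop smaller aperture (darker).
Shutter speed: 1/250 → 1/125 — 1 stop longer (brighter).
ISO: 3200 → 1600 → 800 → 400 → 200 → 100 → 50 — 6 stops dropped (darker).
Net: −1 +1 −6 = −6 stops.

6 stops darker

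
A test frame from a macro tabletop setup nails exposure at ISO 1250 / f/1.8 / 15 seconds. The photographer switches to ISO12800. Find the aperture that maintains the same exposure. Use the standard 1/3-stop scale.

ISO: 1250 → 1600 → 2000 → 2500 → 3200 → 4000 → 5000 → 6400 → 8000 → 10000 → 12800 — 3 1/3 stops higher (brighter).
Need 3 1/3 stops darker from the aperture: f/1.8 → f/2 → f/2.2 → f/2.5 → f/2.8 → f/3.2 → f/3.5 → f/4 → f/4.5 → f/5 → f/5.6.

f/5.6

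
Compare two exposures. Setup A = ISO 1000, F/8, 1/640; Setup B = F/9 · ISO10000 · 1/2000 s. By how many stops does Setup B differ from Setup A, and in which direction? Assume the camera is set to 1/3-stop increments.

Aperture: f/8 → f/9 — 1/3 stop smaller aperture (darker).
Shutter speed: 1/640 → 1/800 → 1/1000 → 1/1250 → 1/1600 → 1/2000 — 1 2/3 stops faster (darker).
ISO: 1000 → 1250 → 1600 → 2000 → 2500 → 3200 → 4000 → 5000 → 6400 → 8000 → 10000 — 3 1/3 stops raised (brighter).
Net: −1/3 −1 2/3 +3 1/3 = +1 1/3 stops.

1 1/3 stops brighter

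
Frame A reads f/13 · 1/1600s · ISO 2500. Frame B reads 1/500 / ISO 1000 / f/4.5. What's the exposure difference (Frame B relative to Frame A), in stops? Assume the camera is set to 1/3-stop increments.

3 1/3 stops brighter

Aperture: f/13 → f/11 → f/10 → f/9 → f/8 → f/7.1 → f/6.3 → f/5.6 → f/5 → f/4.5 — 3 stops larger aperture (brighter).
Shutter speed: 1/1600 → 1/1250 → 1/1000 → 1/800 → 1/640 → 1/500 — 1 2/3 stops longer (brighter).
ISO: 2500 → 2000 → 1600 → 1250 → 1000 — 1 1/3 stops lower (darker).
Net: +3 +1 2/3 −1 1/3 = +3 1/3 stops.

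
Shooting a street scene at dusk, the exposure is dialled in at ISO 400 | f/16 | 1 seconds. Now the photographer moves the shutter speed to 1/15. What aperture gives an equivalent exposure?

f/4

Shutter speed: 1 → 1/2 → 1/4 → 1/8 → 1/15 — 4 stops faster (darker).
Need 4 stops brighter from the aperture: f/16 → f/11 → f/8 → f/5.6 → f/4.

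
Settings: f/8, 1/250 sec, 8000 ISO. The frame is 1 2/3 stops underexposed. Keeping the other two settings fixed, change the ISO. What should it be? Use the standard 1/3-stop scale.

ISO 25600

Underexposed by 1 2/3 stops → need 1 2/3 stops brighter.
ISO: 8000 → 10000 → 12800 → 16000 → 20000 → 25600.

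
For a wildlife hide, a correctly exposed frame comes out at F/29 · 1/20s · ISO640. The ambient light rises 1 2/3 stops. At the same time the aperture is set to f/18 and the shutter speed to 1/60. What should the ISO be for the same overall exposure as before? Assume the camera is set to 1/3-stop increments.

Scene light: 1 2/3 stops brighter.
Aperture: f/29 → f/25 → f/22 → f/20 → f/18 — 1 1/3 stops wider (brighter).
Shutter speed: 1/20 → 1/25 → 1/30 → 1/40 → 1/50 → 1/60 — 1 2/3 stops shorter (darker).
Net so far: 1 1/3 stops brighter. ISO: 640 → 500 → 400 → 320 → 250.

ISO 250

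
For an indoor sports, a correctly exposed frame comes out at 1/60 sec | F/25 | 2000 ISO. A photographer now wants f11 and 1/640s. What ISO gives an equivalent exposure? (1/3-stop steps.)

Aperture: f/25 → f/22 → f/20 → f/18 → f/16 → f/14 → f/13 → f/11 — 2 1/3 stops opened up (brighter).
Shutter speed: 1/60 → 1/80 → 1/100 → 1/125 → 1/160 → 1/200 → 1/250 → 1/320 → 1/400 → 1/500 → 1/640 — 3 1/3 stops faster (darker).
Net change so far: 1 stop darker. Offset with the ISO: 2000 → 2500 → 3200 → 4000.

ISO 4000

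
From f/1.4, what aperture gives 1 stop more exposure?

f/1.0

Aperture: f/1.4 → f/1.0 — 1 stop opened up (brighter).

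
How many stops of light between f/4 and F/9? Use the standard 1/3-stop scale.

2 1/3 stops

f/4 → f/4.5 → f/5 → f/5.6 → f/6.3 → f/7.1 → f/8 → f/9 — count the steps: 7 third-stops = 2 1/3 stops.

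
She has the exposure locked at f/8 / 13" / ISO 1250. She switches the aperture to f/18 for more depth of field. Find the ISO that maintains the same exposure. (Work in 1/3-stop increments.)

ISO 6400

Aperture: f/8 → f/9 → f/10 → f/11 → f/13 → f/14 → f/16 → f/18 — 2 1/3 stops stopped down (darker).
Need 2 1/3 stops brighter from the ISO: 1250 → 1600 → 2000 → 2500 → 3200 → 4000 → 5000 → 6400.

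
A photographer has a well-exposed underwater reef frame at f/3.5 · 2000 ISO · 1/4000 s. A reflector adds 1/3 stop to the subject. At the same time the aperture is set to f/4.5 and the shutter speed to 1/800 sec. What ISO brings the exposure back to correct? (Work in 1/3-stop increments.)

ISO 500

Scene light: 1/3 stop brighter.
Aperture: f/3.5 → f/4 → f/4.5 — 2/3 stop smaller aperture (darker).
Shutter speed: 1/4000 → 1/3200 → 1/2500 → 1/2000 → 1/1600 → 1/1250 → 1/1000 → 1/800 — 2 1/3 stops slower (brighter).
Net so far: 2 stops brighter. ISO: 2000 → 1600 → 1250 → 1000 → 800 → 640 → 500.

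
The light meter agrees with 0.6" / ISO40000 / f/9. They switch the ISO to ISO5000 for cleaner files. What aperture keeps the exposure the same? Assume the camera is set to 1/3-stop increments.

ISO: 40000 → 32000 → 25600 → 20000 → 16000 → 12800 → 10000 → 8000 → 6400 → 5000 — 3 stops dropped (darker).
Need 3 stops brighter from the aperture: f/9 → f/8 → f/7.1 → f/6.3 → f/5.6 → f/5 → f/4.5 → f/4 → f/3.5 → f/3.2.

f/3.2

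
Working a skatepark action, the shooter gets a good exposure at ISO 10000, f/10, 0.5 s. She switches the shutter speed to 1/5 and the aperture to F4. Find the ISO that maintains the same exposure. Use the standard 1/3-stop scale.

ISO 4000

Shutter speed: 0.5 → 0.4 → 0.3 → 1/4 → 1/5 — 1 1/3 stops faster (darker).
Aperture: f/10 → f/9 → f/8 → f/7.1 → f/6.3 → f/5.6 → f/5 → f/4.5 → f/4 — 2 2/3 stops opened up (brighter).
Net change so far: 1 1/3 stops brighter. Offset with the ISO: 10000 → 8000 → 6400 → 5000 → 4000.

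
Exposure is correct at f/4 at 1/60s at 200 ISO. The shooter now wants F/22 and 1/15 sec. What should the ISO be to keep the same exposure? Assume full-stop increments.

Aperture: f/4 → f/5.6 → f/8 → f/11 → f/16 → f/22 — 5 stops stopped down (darker).
Shutter speed: 1/60 → 1/30 → 1/15 — 2 stops slower (brighter).
Net change so far: 3 stops darker. Offset with the ISO: 200 → 400 → 800 → 1600.

ISO 1600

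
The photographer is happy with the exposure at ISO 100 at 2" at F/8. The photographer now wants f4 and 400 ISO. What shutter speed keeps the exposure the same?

1/8s

Aperture: f/8 → f/5.6 → f/4 — 2 stops opened up (brighter).
ISO: 100 → 200 → 400 — 2 stops raised (brighter).
Net change so far: 4 stops brighter. Offset with the shutter speed: 2 → 1 → 1/2 → 1/4 → 1/8.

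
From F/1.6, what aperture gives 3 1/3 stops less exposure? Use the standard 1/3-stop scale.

Aperture: f/1.6 → f/1.8 → f/2 → f/2.2 → f/2.5 → f/2.8 → f/3.2 → f/3.5 → f/4 → f/4.5 → f/5 — 3 1/3 stops narrower (darker).

f/5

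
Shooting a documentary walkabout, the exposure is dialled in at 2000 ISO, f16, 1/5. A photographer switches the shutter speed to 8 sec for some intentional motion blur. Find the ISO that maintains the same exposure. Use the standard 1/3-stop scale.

ISO 50

Shutter speed: 1/5 → 1/4 → 0.3 → 0.4 → 0.5 → 0.6 → 0.8 → 1 → 1.3 → 1.6 → 2 → 2.5 → 3.2 → 4 → 5 → 6 → 8 — 5 1/3 stops longer (brighter).
Need 5 1/3 stops darker from the ISO: 2000 → 1600 → 1250 → 1000 → 800 → 640 → 500 → 400 → 320 → 250 → 200 → 160 → 125 → 100 → 80 → 64 → 50.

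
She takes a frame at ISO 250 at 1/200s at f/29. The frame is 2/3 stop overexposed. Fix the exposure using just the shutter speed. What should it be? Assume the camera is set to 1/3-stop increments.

1/320s

Overexposed by 2/3 stop → need 2/3 stop darker.
Shutter speed: 1/200 → 1/250 → 1/320.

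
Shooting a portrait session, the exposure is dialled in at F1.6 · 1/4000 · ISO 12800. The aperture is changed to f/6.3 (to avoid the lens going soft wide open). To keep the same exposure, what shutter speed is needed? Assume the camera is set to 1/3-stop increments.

Aperture: f/1.6 → f/1.8 → f/2 → f/2.2 → f/2.5 → f/2.8 → f/3.2 → f/3.5 → f/4 → f/4.5 → f/5 → f/5.6 → f/6.3 — 4 stops narrower (darker).
Need 4 stops brighter from the shutter speed: 1/4000 → 1/3200 → 1/2500 → 1/2000 → 1/1600 → 1/1250 → 1/1000 → 1/800 → 1/640 → 1/500 → 1/400 → 1/320 → 1/250.

1/250s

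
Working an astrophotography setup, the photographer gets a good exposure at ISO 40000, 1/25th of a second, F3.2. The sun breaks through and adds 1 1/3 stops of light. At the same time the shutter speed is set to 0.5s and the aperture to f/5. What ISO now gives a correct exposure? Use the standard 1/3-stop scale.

ISO 3200

Scene light: 1 1/3 stops brighter.
Shutter speed: 1/25 → 1/20 → 1/15 → 1/13 → 1/10 → 1/8 → 1/6 → 1/5 → 1/4 → 0.3 → 0.4 → 0.5 — 3 2/3 stops slower (brighter).
Aperture: f/3.2 → f/3.5 → f/4 → f/4.5 → f/5 — 1 1/3 stops stopped down (darker).
Net so far: 3 2/3 stops brighter. ISO: 40000 → 32000 → 25600 → 20000 → 16000 → 12800 → 10000 → 8000 → 6400 → 5000 → 4000 → 3200.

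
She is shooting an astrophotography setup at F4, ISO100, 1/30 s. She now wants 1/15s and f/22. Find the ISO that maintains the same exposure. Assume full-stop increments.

ISO 1600

Shutter speed: 1/30 → 1/15 — 1 stop slower (brighter).
Aperture: f/4 → f/5.6 → f/8 → f/11 → f/16 → f/22 — 5 stops smaller aperture (darker).
Net change so far: 4 stops darker. Offset with the ISO: 100 → 200 → 400 → 800 → 1600.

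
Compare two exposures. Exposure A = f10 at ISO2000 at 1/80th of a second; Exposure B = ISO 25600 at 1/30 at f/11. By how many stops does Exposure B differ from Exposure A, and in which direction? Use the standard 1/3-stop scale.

4 2/3 stops brighter

Aperture: f/10 → f/11 — 1/3 stop stopped down (darker).
Shutter speed: 1/80 → 1/60 → 1/50 → 1/40 → 1/30 — 1 1/3 stops longer (brighter).
ISO: 2000 → 2500 → 3200 → 4000 → 5000 → 6400 → 8000 → 10000 → 12800 → 16000 → 20000 → 25600 — 3 2/3 stops higher (brighter).
Net: −1/3 +1 1/3 +3 2/3 = +4 2/3 stops.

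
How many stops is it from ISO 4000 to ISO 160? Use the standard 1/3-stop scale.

4 2/3 stops

4000 → 3200 → 2500 → 2000 → 1600 → 1250 → 1000 → 800 → 640 → 500 → 400 → 320 → 250 → 200 → 160 — count the steps: 14 third-stops = 4 2/3 stops.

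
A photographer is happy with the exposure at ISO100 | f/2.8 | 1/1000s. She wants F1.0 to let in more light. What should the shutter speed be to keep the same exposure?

Aperture: f/2.8 → f/2 → f/1.4 → f/1.0 — 3 stops larger aperture (brighter).
Need 3 stops darker from the shutter speed: 1/1000 → 1/2000 → 1/4000 → 1/8000.

1/8000s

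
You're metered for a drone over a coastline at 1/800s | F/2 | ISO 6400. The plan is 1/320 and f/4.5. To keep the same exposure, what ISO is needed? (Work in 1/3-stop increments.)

Shutter speed: 1/800 → 1/640 → 1/500 → 1/400 → 1/320 — 1 1/3 stops slower (brighter).
Aperture: f/2 → f/2.2 → f/2.5 → f/2.8 → f/3.2 → f/3.5 → f/4 → f/4.5 — 2 1/3 stops narrower (darker).
Net change so far: 1 stop darker. Offset with the ISO: 6400 → 8000 → 10000 → 12800.

ISO 12800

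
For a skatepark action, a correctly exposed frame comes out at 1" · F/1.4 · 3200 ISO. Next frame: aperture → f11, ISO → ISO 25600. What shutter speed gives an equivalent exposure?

8 s

Aperture: f/1.4 → f/2 → f/2.8 → f/4 → f/5.6 → f/8 → f/11 — 6 stops stopped down (darker).
ISO: 3200 → 6400 → 12800 → 25600 — 3 stops raised (brighter).
Net change so far: 3 stops darker. Offset with the shutter speed: 1 → 2 → 4 → 8.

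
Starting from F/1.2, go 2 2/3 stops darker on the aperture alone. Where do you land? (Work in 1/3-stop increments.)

f/3.2

Aperture: f/1.2 → f/1.4 → f/1.6 → f/1.8 → f/2 → f/2.2 → f/2.5 → f/2.8 → f/3.2 — 2 2/3 stops stopped down (darker).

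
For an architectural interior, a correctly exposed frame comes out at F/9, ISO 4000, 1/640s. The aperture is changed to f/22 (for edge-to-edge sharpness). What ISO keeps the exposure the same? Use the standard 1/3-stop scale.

Aperture: f/9 → f/10 → f/11 → f/13 → f/14 → f/16 → f/18 → f/20 → f/22 — 2 2/3 stops narrower (darker).
Need 2 2/3 stops brighter from the ISO: 4000 → 5000 → 6400 → 8000 → 10000 → 12800 → 16000 → 20000 → 25600.

ISO 25600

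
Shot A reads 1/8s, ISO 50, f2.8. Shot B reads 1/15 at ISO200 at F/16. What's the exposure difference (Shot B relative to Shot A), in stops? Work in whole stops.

4 stops darker

Aperture: f/2.8 → f/4 → f/5.6 → f/8 → f/11 → f/16 — 5 stops stopped down (darker).
Shutter speed: 1/8 → 1/15 — 1 stop faster (darker).
ISO: 50 → 100 → 200 — 2 stops raised (brighter).
Net: −5 −1 +2 = −4 stops.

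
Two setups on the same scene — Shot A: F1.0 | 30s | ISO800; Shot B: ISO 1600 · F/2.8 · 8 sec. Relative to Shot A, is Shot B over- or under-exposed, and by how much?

4 stops darker

Aperture: f/1.0 → f/1.4 → f/2 → f/2.8 — 3 stops stopped down (darker).
Shutter speed: 30 → 15 → 8 — 2 stops faster (darker).
ISO: 800 → 1600 — 1 stop raised (brighter).
Net: −3 −2 +1 = −4 stops.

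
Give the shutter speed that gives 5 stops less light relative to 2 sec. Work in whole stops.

Shutter speed: 2 → 1 → 1/2 → 1/4 → 1/8 → 1/15 — 5 stops shorter (darker).

1/15s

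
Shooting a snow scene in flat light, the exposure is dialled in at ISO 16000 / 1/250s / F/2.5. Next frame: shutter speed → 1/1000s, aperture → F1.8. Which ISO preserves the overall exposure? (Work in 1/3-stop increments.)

Shutter speed: 1/250 → 1/320 → 1/400 → 1/500 → 1/640 → 1/800 → 1/1000 — 2 stops faster (darker).
Aperture: f/2.5 → f/2.2 → f/2 → f/1.8 — 1 stop larger aperture (brighter).
Net change so far: 1 stop darker. Offset with the ISO: 16000 → 20000 → 25600 → 32000.

ISO 32000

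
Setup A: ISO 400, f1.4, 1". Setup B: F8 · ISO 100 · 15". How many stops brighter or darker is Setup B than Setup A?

Aperture: f/1.4 → f/2 → f/2.8 → f/4 → f/5.6 → f/8 — 5 stops smaller aperture (darker).
Shutter speed: 1 → 2 → 4 → 8 → 15 — 4 stops longer (brighter).
ISO: 400 → 200 → 100 — 2 stops lower (darker).
Net: −5 +4 −2 = −3 stops.

3 stops darker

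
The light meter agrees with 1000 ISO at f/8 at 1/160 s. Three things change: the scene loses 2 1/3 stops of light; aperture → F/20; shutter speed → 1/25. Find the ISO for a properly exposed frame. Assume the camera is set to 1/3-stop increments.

Scene light: 2 1/3 stops darker.
Aperture: f/8 → f/9 → f/10 → f/11 → f/13 → f/14 → f/16 → f/18 → f/20 — 2 2/3 stops smaller aperture (darker).
Shutter speed: 1/160 → 1/125 → 1/100 → 1/80 → 1/60 → 1/50 → 1/40 → 1/30 → 1/25 — 2 2/3 stops longer (brighter).
Net so far: 2 1/3 stops darker. ISO: 1000 → 1250 → 1600 → 2000 → 2500 → 3200 → 4000 → 5000.

ISO 5000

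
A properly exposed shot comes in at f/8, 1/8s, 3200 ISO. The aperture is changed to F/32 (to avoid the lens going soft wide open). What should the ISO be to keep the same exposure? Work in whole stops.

ISO 51200

Aperture: f/8 → f/11 → f/16 → f/22 → f/32 — 4 stops narrower (darker).
Need 4 stops brighter from the ISO: 3200 → 6400 → 12800 → 25600 → 51200.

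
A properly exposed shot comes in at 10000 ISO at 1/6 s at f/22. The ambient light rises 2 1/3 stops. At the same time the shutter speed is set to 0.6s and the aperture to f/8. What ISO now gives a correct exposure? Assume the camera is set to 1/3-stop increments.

Scene light: 2 1/3 stops brighter.
Shutter speed: 1/6 → 1/5 → 1/4 → 0.3 → 0.4 → 0.5 → 0.6 — 2 stops longer (brighter).
Aperture: f/22 → f/20 → f/18 → f/16 → f/14 → f/13 → f/11 → f/10 → f/9 → f/8 — 3 stops wider (brighter).
Net so far: 7 1/3 stops brighter. ISO: 10000 → 8000 → 6400 → 5000 → 4000 → 3200 → 2500 → 2000 → 1600 → 1250 → 1000 → 800 → 640 → 500 → 400 → 320 → 250 → 200 → 160 → 125 → 100 → 80 → 64.

ISO 64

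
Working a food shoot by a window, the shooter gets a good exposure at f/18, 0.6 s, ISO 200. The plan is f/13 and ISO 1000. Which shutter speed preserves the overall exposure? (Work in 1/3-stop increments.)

Aperture: f/18 → f/16 → f/14 → f/13 — 1 stop opened up (brighter).
ISO: 200 → 250 → 320 → 400 → 500 → 640 → 800 → 1000 — 2 1/3 stops higher (brighter).
Net change so far: 3 1/3 stops brighter. Offset with the shutter speed: 0.6 → 0.5 → 0.4 → 0.3 → 1/4 → 1/5 → 1/6 → 1/8 → 1/10 → 1/13 → 1/15.

1/15s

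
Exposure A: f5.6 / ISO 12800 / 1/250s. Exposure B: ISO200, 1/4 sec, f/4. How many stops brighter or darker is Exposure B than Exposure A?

1 stop brighter

Aperture: f/5.6 → f/4 — 1 stop opened up (brighter).
Shutter speed: 1/250 → 1/125 → 1/60 → 1/30 → 1/15 → 1/8 → 1/4 — 6 stops longer (brighter).
ISO: 12800 → 6400 → 3200 → 1600 → 800 → 400 → 200 — 6 stops dropped (darker).
Net: +1 +6 −6 = +1 stop.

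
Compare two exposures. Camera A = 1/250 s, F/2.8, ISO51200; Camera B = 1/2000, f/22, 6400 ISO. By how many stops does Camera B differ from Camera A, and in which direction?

Aperture: f/2.8 → f/4 → f/5.6 → f/8 → f/11 → f/16 → f/22 — 6 stops stopped down (darker).
Shutter speed: 1/250 → 1/500 → 1/1000 → 1/2000 — 3 stops faster (darker).
ISO: 51200 → 25600 → 12800 → 6400 — 3 stops dropped (darker).
Net: −6 −3 −3 = −12 stops.

12 stops darker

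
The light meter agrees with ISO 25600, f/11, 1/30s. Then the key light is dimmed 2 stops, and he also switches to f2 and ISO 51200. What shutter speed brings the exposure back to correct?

Scene light: 2 stops darker.
Aperture: f/11 → f/8 → f/5.6 → f/4 → f/2.8 → f/2 — 5 stops larger aperture (brighter).
ISO: 25600 → 51200 — 1 stop raised (brighter).
Net so far: 4 stops brighter. Shutter speed: 1/30 → 1/60 → 1/125 → 1/250 → 1/500.

1/500s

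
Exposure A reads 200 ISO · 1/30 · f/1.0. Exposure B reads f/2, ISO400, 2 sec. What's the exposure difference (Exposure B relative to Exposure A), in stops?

Aperture: f/1.0 → f/1.4 → f/2 — 2 stops narrower (darker).
Shutter speed: 1/30 → 1/15 → 1/8 → 1/4 → 1/2 → 1 → 2 — 6 stops longer (brighter).
ISO: 200 → 400 — 1 stop raised (brighter).
Net: −2 +6 +1 = +5 stops.

5 stops brighter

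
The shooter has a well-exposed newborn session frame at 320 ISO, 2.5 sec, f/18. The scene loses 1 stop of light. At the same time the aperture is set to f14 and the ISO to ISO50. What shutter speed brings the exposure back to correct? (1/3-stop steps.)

20 s

Scene light: 1 stop darker.
Aperture: f/18 → f/16 → f/14 — 2/3 stop larger aperture (brighter).
ISO: 320 → 250 → 200 → 160 → 125 → 100 → 80 → 64 → 50 — 2 2/3 stops lower (darker).
Net so far: 3 stops darker. Shutter speed: 2.5 → 3.2 → 4 → 5 → 6 → 8 → 10 → 13 → 15 → 20.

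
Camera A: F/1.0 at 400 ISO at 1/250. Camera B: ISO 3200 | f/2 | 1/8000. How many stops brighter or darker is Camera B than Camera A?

4 stops darker

Aperture: f/1.0 → f/1.4 → f/2 — 2 stops stopped down (darker).
Shutter speed: 1/250 → 1/500 → 1/1000 → 1/2000 → 1/4000 → 1/8000 — 5 stops faster (darker).
ISO: 400 → 800 → 1600 → 3200 — 3 stops higher (brighter).
Net: −2 −5 +3 = −4 stops.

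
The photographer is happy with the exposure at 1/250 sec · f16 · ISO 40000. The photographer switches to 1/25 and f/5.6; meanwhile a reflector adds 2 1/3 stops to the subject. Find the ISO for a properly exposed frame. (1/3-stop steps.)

Scene light: 2 1/3 stops brighter.
Shutter speed: 1/250 → 1/200 → 1/160 → 1/125 → 1/100 → 1/80 → 1/60 → 1/50 → 1/40 → 1/30 → 1/25 — 3 1/3 stops longer (brighter).
Aperture: f/16 → f/14 → f/13 → f/11 → f/10 → f/9 → f/8 → f/7.1 → f/6.3 → f/5.6 — 3 stops wider (brighter).
Net so far: 8 2/3 stops brighter. ISO: 40000 → 32000 → 25600 → 20000 → 16000 → 12800 → 10000 → 8000 → 6400 → 5000 → 4000 → 3200 → 2500 → 2000 → 1600 → 1250 → 1000 → 800 → 640 → 500 → 400 → 320 → 250 → 200 → 160 → 125 → 100.

ISO 100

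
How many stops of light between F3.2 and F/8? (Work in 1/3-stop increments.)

f/3.2 → f/3.5 → f/4 → f/4.5 → f/5 → f/5.6 → f/6.3 → f/7.1 → f/8 — count the steps: 8 third-stops = 2 2/3 stops.

2 2/3 stops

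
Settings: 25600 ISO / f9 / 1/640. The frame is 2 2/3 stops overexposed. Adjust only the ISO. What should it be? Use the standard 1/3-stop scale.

Overexposed by 2 2/3 stops → need 2 2/3 stops darker.
ISO: 25600 → 20000 → 16000 → 12800 → 10000 → 8000 → 6400 → 5000 → 4000.

ISO 4000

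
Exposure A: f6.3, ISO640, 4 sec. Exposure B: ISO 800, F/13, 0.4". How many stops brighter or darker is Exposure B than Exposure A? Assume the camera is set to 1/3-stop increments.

Aperture: f/6.3 → f/7.1 → f/8 → f/9 → f/10 → f/11 → f/13 — 2 stops stopped down (darker).
Shutter speed: 4 → 3.2 → 2.5 → 2 → 1.6 → 1.3 → 1 → 0.8 → 0.6 → 0.5 → 0.4 — 3 1/3 stops shorter (darker).
ISO: 640 → 800 — 1/3 stop higher (brighter).
Net: −2 −3 1/3 +1/3 = −5 stops.

5 stops darker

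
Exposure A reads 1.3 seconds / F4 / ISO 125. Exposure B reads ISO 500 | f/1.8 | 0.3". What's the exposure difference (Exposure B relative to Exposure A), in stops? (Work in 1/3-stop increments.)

Aperture: f/4 → f/3.5 → f/3.2 → f/2.8 → f/2.5 → f/2.2 → f/2 → f/1.8 — 2 1/3 stops wider (brighter).
Shutter speed: 1.3 → 1 → 0.8 → 0.6 → 0.5 → 0.4 → 0.3 — 2 stops faster (darker).
ISO: 125 → 160 → 200 → 250 → 320 → 400 → 500 — 2 stops higher (brighter).
Net: +2 1/3 −2 +2 = +2 1/3 stops.

2 1/3 stops brighter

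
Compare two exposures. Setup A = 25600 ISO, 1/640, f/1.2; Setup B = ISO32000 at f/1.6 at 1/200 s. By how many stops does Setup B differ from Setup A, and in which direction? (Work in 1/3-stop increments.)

1 1/3 stops brighter

Aperture: f/1.2 → f/1.4 → f/1.6 — 2/3 stop stopped down (darker).
Shutter speed: 1/640 → 1/500 → 1/400 → 1/320 → 1/250 → 1/200 — 1 2/3 stops longer (brighter).
ISO: 25600 → 32000 — 1/3 stop raised (brighter).
Net: −2/3 +1 2/3 +1/3 = +1 1/3 stops.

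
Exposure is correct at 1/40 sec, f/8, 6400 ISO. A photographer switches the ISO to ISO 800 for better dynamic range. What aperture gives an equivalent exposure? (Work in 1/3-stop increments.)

ISO: 6400 → 5000 → 4000 → 3200 → 2500 → 2000 → 1600 → 1250 → 1000 → 800 — 3 stops lower (darker).
Need 3 stops brighter from the aperture: f/8 → f/7.1 → f/6.3 → f/5.6 → f/5 → f/4.5 → f/4 → f/3.5 → f/3.2 → f/2.8.

f/2.8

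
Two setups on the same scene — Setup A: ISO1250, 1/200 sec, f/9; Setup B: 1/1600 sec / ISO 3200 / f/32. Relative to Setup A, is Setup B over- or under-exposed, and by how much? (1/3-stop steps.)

5 1/3 stops darker

Aperture: f/9 → f/10 → f/11 → f/13 → f/14 → f/16 → f/18 → f/20 → f/22 → f/25 → f/29 → f/32 — 3 2/3 stops stopped down (darker).
Shutter speed: 1/200 → 1/250 → 1/320 → 1/400 → 1/500 → 1/640 → 1/800 → 1/1000 → 1/1250 → 1/1600 — 3 stops shorter (darker).
ISO: 1250 → 1600 → 2000 → 2500 → 3200 — 1 1/3 stops higher (brighter).
Net: −3 2/3 −3 +1 1/3 = −5 1/3 stops.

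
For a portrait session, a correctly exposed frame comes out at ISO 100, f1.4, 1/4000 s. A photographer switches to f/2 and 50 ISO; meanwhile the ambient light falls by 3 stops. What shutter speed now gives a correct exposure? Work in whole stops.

Scene light: 3 stops darker.
Aperture: f/1.4 → f/2 — 1 stop narrower (darker).
ISO: 100 → 50 — 1 stop dropped (darker).
Net so far: 5 stops darker. Shutter speed: 1/4000 → 1/2000 → 1/1000 → 1/500 → 1/250 → 1/125.

1/125s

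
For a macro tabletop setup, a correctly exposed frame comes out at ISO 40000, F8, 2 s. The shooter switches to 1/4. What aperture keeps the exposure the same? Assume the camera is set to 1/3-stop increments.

Shutter speed: 2 → 1.6 → 1.3 → 1 → 0.8 → 0.6 → 0.5 → 0.4 → 0.3 → 1/4 — 3 stops faster (darker).
Need 3 stops brighter from the aperture: f/8 → f/7.1 → f/6.3 → f/5.6 → f/5 → f/4.5 → f/4 → f/3.5 → f/3.2 → f/2.8.

f/2.8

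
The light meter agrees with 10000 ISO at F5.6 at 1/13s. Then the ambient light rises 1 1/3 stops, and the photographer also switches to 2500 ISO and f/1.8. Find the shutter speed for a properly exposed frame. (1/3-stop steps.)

Scene light: 1 1/3 stops brighter.
ISO: 10000 → 8000 → 6400 → 5000 → 4000 → 3200 → 2500 — 2 stops dropped (darker).
Aperture: f/5.6 → f/5 → f/4.5 → f/4 → f/3.5 → f/3.2 → f/2.8 → f/2.5 → f/2.2 → f/2 → f/1.8 — 3 1/3 stops wider (brighter).
Net so far: 2 2/3 stops brighter. Shutter speed: 1/13 → 1/15 → 1/20 → 1/25 → 1/30 → 1/40 → 1/50 → 1/60 → 1/80.

1/80s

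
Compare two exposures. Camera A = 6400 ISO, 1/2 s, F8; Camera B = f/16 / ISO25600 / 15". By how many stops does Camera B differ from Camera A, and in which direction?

5 stops brighter

Aperture: f/8 → f/11 → f/16 — 2 stops smaller aperture (darker).
Shutter speed: 1/2 → 1 → 2 → 4 → 8 → 15 — 5 stops slower (brighter).
ISO: 6400 → 12800 → 25600 — 2 stops raised (brighter).
Net: −2 +5 +2 = +5 stops.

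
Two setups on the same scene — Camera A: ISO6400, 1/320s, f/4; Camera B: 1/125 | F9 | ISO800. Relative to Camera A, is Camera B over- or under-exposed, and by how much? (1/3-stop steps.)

Aperture: f/4 → f/4.5 → f/5 → f/5.6 → f/6.3 → f/7.1 → f/8 → f/9 — 2 1/3 stops stopped down (darker).
Shutter speed: 1/320 → 1/250 → 1/200 → 1/160 → 1/125 — 1 1/3 stops slower (brighter).
ISO: 6400 → 5000 → 4000 → 3200 → 2500 → 2000 → 1600 → 1250 → 1000 → 800 — 3 stops dropped (darker).
Net: −2 1/3 +1 1/3 −3 = −4 stops.

4 stops darker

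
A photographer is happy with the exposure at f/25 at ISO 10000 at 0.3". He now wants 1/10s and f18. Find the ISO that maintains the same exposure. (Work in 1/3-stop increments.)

ISO 16000

Shutter speed: 0.3 → 1/4 → 1/5 → 1/6 → 1/8 → 1/10 — 1 2/3 stops shorter (darker).
Aperture: f/25 → f/22 → f/20 → f/18 — 1 stop larger aperture (brighter).
Net change so far: 2/3 stop darker. Offset with the ISO: 10000 → 12800 → 16000.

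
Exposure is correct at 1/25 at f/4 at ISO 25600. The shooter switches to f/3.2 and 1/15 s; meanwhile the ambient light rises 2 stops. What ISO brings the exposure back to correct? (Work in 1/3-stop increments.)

ISO 2500

Scene light: 2 stops brighter.
Aperture: f/4 → f/3.5 → f/3.2 — 2/3 stop wider (brighter).
Shutter speed: 1/25 → 1/20 → 1/15 — 2/3 stop longer (brighter).
Net so far: 3 1/3 stops brighter. ISO: 25600 → 20000 → 16000 → 12800 → 10000 → 8000 → 6400 → 5000 → 4000 → 3200 → 2500.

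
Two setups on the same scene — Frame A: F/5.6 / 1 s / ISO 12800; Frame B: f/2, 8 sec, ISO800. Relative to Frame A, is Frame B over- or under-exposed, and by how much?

2 stops brighter

Aperture: f/5.6 → f/4 → f/2.8 → f/2 — 3 stops wider (brighter).
Shutter speed: 1 → 2 → 4 → 8 — 3 stops longer (brighter).
ISO: 12800 → 6400 → 3200 → 1600 → 800 — 4 stops dropped (darker).
Net: +3 +3 −4 = +2 stops.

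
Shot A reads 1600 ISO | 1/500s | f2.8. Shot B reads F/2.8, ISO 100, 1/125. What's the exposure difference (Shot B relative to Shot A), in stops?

2 stops darker

Aperture: unchanged.
Shutter speed: 1/500 → 1/250 → 1/125 — 2 stops longer (brighter).
ISO: 1600 → 800 → 400 → 200 → 100 — 4 stops lower (darker).
Net: +2 −4 = −2 stops.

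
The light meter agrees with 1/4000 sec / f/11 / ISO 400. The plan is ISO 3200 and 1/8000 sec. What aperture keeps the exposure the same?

f/22

ISO: 400 → 800 → 1600 → 3200 — 3 stops higher (brighter).
Shutter speed: 1/4000 → 1/8000 — 1 stop shorter (darker).
Net change so far: 2 stops brighter. Offset with the aperture: f/11 → f/16 → f/22.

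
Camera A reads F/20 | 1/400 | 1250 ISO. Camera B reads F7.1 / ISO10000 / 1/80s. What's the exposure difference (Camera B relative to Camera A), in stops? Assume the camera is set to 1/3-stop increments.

8 1/3 stops brighter

Aperture: f/20 → f/18 → f/16 → f/14 → f/13 → f/11 → f/10 → f/9 → f/8 → f/7.1 — 3 stops opened up (brighter).
Shutter speed: 1/400 → 1/320 → 1/250 → 1/200 → 1/160 → 1/125 → 1/100 → 1/80 — 2 1/3 stops slower (brighter).
ISO: 1250 → 1600 → 2000 → 2500 → 3200 → 4000 → 5000 → 6400 → 8000 → 10000 — 3 stops higher (brighter).
Net: +3 +2 1/3 +3 = +8 1/3 stops.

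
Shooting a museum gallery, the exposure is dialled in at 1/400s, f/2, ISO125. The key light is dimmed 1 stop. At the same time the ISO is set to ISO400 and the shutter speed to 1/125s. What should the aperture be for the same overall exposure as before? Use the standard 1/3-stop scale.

Scene light: 1 stop darker.
ISO: 125 → 160 → 200 → 250 → 320 → 400 — 1 2/3 stops raised (brighter).
Shutter speed: 1/400 → 1/320 → 1/250 → 1/200 → 1/160 → 1/125 — 1 2/3 stops slower (brighter).
Net so far: 2 1/3 stops brighter. Aperture: f/2 → f/2.2 → f/2.5 → f/2.8 → f/3.2 → f/3.5 → f/4 → f/4.5.

f/4.5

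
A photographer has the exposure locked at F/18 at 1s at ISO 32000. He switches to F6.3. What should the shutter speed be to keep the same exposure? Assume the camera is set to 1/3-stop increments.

Aperture: f/18 → f/16 → f/14 → f/13 → f/11 → f/10 → f/9 → f/8 → f/7.1 → f/6.3 — 3 stops opened up (brighter).
Need 3 stops darker from the shutter speed: 1 → 0.8 → 0.6 → 0.5 → 0.4 → 0.3 → 1/4 → 1/5 → 1/6 → 1/8.

1/8s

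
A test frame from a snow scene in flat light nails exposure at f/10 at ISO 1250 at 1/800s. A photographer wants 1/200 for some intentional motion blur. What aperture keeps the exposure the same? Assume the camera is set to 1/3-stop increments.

f/20

Shutter speed: 1/800 → 1/640 → 1/500 → 1/400 → 1/320 → 1/250 → 1/200 — 2 stops slower (brighter).
Need 2 stops darker from the aperture: f/10 → f/11 → f/13 → f/14 → f/16 → f/18 → f/20.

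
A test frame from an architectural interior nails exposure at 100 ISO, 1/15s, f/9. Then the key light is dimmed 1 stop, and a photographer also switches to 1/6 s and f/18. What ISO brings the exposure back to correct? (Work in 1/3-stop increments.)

ISO 320

Scene light: 1 stop darker.
Shutter speed: 1/15 → 1/13 → 1/10 → 1/8 → 1/6 — 1 1/3 stops slower (brighter).
Aperture: f/9 → f/10 → f/11 → f/13 → f/14 → f/16 → f/18 — 2 stops stopped down (darker).
Net so far: 1 2/3 stops darker. ISO: 100 → 125 → 160 → 200 → 250 → 320.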